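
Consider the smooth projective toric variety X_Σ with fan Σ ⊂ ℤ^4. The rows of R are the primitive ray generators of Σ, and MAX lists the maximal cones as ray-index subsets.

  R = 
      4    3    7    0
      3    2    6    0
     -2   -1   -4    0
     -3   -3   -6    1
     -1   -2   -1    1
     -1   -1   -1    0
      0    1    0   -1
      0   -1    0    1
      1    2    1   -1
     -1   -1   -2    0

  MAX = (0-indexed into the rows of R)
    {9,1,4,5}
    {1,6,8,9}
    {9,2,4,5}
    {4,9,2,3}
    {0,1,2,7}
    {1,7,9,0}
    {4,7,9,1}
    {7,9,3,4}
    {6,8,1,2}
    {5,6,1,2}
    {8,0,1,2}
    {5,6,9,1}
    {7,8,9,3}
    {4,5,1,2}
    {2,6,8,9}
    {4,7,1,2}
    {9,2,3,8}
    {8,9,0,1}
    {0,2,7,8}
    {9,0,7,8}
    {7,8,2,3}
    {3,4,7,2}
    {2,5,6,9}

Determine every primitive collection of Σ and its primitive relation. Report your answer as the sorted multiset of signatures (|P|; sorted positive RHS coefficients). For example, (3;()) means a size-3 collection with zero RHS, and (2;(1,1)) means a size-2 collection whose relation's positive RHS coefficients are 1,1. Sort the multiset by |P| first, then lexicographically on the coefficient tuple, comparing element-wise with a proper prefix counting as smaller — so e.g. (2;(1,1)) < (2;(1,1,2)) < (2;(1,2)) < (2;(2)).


Primitive collections (16):

  {4,8}:  v_{4} + v_{8} = 0  so sig = (2;())
  {6,7}:  v_{6} + v_{7} = 0  so sig = (2;())
  {0,5}:  v_{0} + v_{5} = v_{1}  so sig = (2;(1))
  {1,3}:  v_{1} + v_{3} = v_{7}  so sig = (2;(1))
  {4,6}:  v_{4} + v_{6} = v_{5}  so sig = (2;(1))
  {5,7}:  v_{5} + v_{7} = v_{4}  so sig = (2;(1))
  {5,8}:  v_{5} + v_{8} = v_{6}  so sig = (2;(1))
  {0,4}:  v_{0} + v_{4} = v_{1} + v_{7}  so sig = (2;(1,1))
  {0,6}:  v_{0} + v_{6} = v_{1} + v_{8}  so sig = (2;(1,1))
  {3,6}:  v_{3} + v_{6} = v_{2} + v_{9}  so sig = (2;(1,1))
  {3,5}:  v_{3} + v_{5} = v_{2} + v_{4} + v_{9}  so sig = (2;(1,1,1))
  {0,3}:  v_{0} + v_{3} = 2·v_{7} + v_{8}  so sig = (2;(1,2))
  {1,2,9}:  v_{1} + v_{2} + v_{9} = 0  so sig = (3;())
  {1,7,8}:  v_{1} + v_{7} + v_{8} = v_{0}  so sig = (3;(1))
  {2,7,9}:  v_{2} + v_{7} + v_{9} = v_{3}  so sig = (3;(1))
  {0,2,9}:  v_{0} + v_{2} + v_{9} = v_{7} + v_{8}  so sig = (3;(1,1))

Signatures (|P|; sorted positive RHS coefficients), sorted:
    (2;())
    (2;())
    (2;(1))
    (2;(1))
    (2;(1))
    (2;(1))
    (2;(1))
    (2;(1,1))
    (2;(1,1))
    (2;(1,1))
    (2;(1,1,1))
    (2;(1,2))
    (3;())
    (3;(1))
    (3;(1))
    (3;(1,1))


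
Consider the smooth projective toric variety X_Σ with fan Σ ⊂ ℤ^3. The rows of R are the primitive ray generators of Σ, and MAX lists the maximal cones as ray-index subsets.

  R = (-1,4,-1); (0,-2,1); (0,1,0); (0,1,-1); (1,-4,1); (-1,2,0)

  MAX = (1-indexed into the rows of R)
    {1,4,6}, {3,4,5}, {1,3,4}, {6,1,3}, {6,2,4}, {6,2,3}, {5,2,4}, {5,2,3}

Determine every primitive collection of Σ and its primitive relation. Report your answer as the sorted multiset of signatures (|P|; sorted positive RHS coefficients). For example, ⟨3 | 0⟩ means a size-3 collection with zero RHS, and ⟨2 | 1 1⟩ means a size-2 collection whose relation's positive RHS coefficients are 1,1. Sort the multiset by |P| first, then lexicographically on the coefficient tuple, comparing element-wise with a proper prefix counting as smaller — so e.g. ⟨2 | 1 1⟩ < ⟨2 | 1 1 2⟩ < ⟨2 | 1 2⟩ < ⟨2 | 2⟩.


|primitive collections| = 5. Relations:

  • {1,5}:  v_{1} + v_{5} = 0 — sig = ⟨2 | 0⟩
  • {1,2}:  v_{1} + v_{2} = v_{6} — sig = ⟨2 | 1⟩
  • {5,6}:  v_{5} + v_{6} = v_{2} — sig = ⟨2 | 1⟩
  • {2,3,4}:  v_{2} + v_{3} + v_{4} = 0 — sig = ⟨3 | 0⟩
  • {3,4,6}:  v_{3} + v_{4} + v_{6} = v_{1} — sig = ⟨3 | 1⟩

Signatures (|P|; sorted positive RHS coefficients), sorted:
    ⟨2 | 0⟩
    ⟨2 | 1⟩
    ⟨2 | 1⟩
    ⟨3 | 0⟩
    ⟨3 | 1⟩


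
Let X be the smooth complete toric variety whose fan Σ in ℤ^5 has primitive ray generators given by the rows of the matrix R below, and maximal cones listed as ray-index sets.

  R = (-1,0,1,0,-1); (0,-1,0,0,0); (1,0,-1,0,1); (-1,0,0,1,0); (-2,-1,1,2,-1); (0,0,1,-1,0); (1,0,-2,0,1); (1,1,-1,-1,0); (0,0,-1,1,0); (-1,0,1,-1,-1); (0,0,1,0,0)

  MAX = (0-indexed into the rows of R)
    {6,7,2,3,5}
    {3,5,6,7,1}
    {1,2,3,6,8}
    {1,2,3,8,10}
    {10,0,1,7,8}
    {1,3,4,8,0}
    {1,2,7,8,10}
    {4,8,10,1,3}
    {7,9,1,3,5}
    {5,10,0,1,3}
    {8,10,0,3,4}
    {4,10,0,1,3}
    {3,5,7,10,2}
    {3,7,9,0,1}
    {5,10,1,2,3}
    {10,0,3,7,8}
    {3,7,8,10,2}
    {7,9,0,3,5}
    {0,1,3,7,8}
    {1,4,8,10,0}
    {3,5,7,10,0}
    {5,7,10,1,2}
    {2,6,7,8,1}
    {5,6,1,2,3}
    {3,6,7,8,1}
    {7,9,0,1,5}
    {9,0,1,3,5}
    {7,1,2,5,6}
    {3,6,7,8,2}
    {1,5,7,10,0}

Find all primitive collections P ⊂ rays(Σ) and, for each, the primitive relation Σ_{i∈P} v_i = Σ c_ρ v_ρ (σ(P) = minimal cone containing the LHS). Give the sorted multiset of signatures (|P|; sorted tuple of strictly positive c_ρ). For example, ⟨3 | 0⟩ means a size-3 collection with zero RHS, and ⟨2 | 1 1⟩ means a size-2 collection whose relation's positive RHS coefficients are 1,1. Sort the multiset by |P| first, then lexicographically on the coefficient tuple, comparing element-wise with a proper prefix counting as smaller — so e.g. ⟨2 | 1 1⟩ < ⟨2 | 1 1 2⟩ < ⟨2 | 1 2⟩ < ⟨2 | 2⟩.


Minimal non-faces — 17 found among 11 rays, 30 max cones:

  • {0,2}:  v_{0} + v_{2} = 0 — sig = ⟨2 | 0⟩
  • {5,8}:  v_{5} + v_{8} = 0 — sig = ⟨2 | 0⟩
  • {6,10}:  v_{6} + v_{10} = v_{2} — sig = ⟨2 | 1⟩
  • {4,7}:  v_{4} + v_{7} = v_{0} + v_{8} — sig = ⟨2 | 1 1⟩
  • {9,10}:  v_{9} + v_{10} = v_{0} + v_{5} — sig = ⟨2 | 1 1⟩
  • {0,6}:  v_{0} + v_{6} = v_{1} + v_{3} + v_{7} — sig = ⟨2 | 1 1 1⟩
  • {4,6}:  v_{4} + v_{6} = v_{1} + v_{3} + v_{8} — sig = ⟨2 | 1 1 1⟩
  • {2,4}:  v_{2} + v_{4} = v_{1} + v_{3} + v_{8} + v_{10} — sig = ⟨2 | 1 1 1 1⟩
  • {2,9}:  v_{2} + v_{9} = v_{1} + v_{3} + v_{5} + v_{7} — sig = ⟨2 | 1 1 1 1⟩
  • {4,5}:  v_{4} + v_{5} = v_{0} + v_{1} + v_{3} + v_{10} — sig = ⟨2 | 1 1 1 1⟩
  • {8,9}:  v_{8} + v_{9} = v_{0} + v_{1} + v_{3} + v_{7} — sig = ⟨2 | 1 1 1 1⟩
  • {4,9}:  v_{4} + v_{9} = 2·v_{0} + v_{1} + v_{3} — sig = ⟨2 | 1 1 2⟩
  • {6,9}:  v_{6} + v_{9} = 2·v_{1} + 2·v_{3} + v_{5} + 2·v_{7} — sig = ⟨2 | 1 2 2 2⟩
  • {1,3,7,10}:  v_{1} + v_{3} + v_{7} + v_{10} = 0 — sig = ⟨4 | 0⟩
  • {1,2,3,7}:  v_{1} + v_{2} + v_{3} + v_{7} = v_{6} — sig = ⟨4 | 1⟩
  • {0,1,3,5,7}:  v_{0} + v_{1} + v_{3} + v_{5} + v_{7} = v_{9} — sig = ⟨5 | 1⟩
  • {0,1,3,8,10}:  v_{0} + v_{1} + v_{3} + v_{8} + v_{10} = v_{4} — sig = ⟨5 | 1⟩

so the primitive-relation signature multiset is
[⟨2 | 0⟩, ⟨2 | 0⟩, ⟨2 | 1⟩, ⟨2 | 1 1⟩, ⟨2 | 1 1⟩, ⟨2 | 1 1 1⟩, ⟨2 | 1 1 1⟩, ⟨2 | 1 1 1 1⟩, ⟨2 | 1 1 1 1⟩, ⟨2 | 1 1 1 1⟩, ⟨2 | 1 1 1 1⟩, ⟨2 | 1 1 2⟩, ⟨2 | 1 2 2 2⟩, ⟨4 | 0⟩, ⟨4 | 1⟩, ⟨5 | 1⟩, ⟨5 | 1⟩]


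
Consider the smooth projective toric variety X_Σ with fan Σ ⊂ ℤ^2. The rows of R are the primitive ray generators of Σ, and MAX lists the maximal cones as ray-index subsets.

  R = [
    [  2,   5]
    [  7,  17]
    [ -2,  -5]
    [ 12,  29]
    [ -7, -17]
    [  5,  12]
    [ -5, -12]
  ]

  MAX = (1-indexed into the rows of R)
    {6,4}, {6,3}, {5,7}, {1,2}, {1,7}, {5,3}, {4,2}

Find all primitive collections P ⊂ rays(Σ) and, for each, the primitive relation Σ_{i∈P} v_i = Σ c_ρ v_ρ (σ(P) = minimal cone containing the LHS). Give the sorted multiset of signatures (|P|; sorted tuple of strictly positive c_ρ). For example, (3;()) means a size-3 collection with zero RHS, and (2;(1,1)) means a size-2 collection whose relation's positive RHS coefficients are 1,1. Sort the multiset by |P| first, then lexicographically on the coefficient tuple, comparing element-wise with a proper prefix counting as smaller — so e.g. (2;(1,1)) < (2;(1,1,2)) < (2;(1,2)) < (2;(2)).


14 collections generate NE(X_Σ); each relation:

  P={1,3}:  v_{1} + v_{3} = 0 ; sig = (2;())
  P={2,5}:  v_{2} + v_{5} = 0 ; sig = (2;())
  P={6,7}:  v_{6} + v_{7} = 0 ; sig = (2;())
  P={1,5}:  v_{1} + v_{5} = v_{7} ; sig = (2;(1))
  P={1,6}:  v_{1} + v_{6} = v_{2} ; sig = (2;(1))
  P={2,3}:  v_{2} + v_{3} = v_{6} ; sig = (2;(1))
  P={2,6}:  v_{2} + v_{6} = v_{4} ; sig = (2;(1))
  P={2,7}:  v_{2} + v_{7} = v_{1} ; sig = (2;(1))
  P={3,7}:  v_{3} + v_{7} = v_{5} ; sig = (2;(1))
  P={4,5}:  v_{4} + v_{5} = v_{6} ; sig = (2;(1))
  P={4,7}:  v_{4} + v_{7} = v_{2} ; sig = (2;(1))
  P={5,6}:  v_{5} + v_{6} = v_{3} ; sig = (2;(1))
  P={1,4}:  v_{1} + v_{4} = 2·v_{2} ; sig = (2;(2))
  P={3,4}:  v_{3} + v_{4} = 2·v_{6} ; sig = (2;(2))

Hence PRS(X_Σ) =
    (2;())
    (2;())
    (2;())
    (2;(1))
    (2;(1))
    (2;(1))
    (2;(1))
    (2;(1))
    (2;(1))
    (2;(1))
    (2;(1))
    (2;(1))
    (2;(2))
    (2;(2))


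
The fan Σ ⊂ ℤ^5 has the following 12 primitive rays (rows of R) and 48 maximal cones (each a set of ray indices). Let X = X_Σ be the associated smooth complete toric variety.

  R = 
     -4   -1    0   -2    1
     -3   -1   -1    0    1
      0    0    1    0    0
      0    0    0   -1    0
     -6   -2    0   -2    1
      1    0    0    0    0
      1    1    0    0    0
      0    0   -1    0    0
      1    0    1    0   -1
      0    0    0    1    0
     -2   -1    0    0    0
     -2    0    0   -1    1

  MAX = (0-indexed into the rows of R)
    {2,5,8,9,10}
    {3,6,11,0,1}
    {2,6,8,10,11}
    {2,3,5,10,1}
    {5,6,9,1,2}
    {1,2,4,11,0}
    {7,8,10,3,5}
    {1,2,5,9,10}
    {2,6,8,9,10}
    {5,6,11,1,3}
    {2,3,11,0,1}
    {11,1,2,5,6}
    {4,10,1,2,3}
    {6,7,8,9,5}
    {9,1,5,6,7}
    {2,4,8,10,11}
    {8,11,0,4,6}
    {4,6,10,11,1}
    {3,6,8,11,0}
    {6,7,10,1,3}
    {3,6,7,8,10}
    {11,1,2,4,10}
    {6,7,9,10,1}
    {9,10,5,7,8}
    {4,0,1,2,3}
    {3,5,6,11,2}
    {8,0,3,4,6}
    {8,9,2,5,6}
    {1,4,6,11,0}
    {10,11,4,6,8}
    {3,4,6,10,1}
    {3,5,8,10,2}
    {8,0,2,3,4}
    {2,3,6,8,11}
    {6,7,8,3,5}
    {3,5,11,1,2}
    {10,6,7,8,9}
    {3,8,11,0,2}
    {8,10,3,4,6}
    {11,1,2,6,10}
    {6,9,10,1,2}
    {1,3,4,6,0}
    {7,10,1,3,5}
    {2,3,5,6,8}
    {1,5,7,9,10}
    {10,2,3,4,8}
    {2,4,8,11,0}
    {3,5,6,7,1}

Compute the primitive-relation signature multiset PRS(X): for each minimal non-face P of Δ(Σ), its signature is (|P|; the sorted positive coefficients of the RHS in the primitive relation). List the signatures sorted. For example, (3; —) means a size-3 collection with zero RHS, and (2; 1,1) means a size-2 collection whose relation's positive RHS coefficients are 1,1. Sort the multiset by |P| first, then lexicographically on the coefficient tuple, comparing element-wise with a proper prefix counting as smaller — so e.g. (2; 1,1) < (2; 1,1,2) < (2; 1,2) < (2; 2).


21 collections generate NE(X_Σ); each relation:

  {2,7}:  v_{2} + v_{7} = 0  so sig = (2; —)
  {3,9}:  v_{3} + v_{9} = 0  so sig = (2; —)
  {0,10}:  v_{0} + v_{10} = v_{4}  so sig = (2; 1)
  {1,8}:  v_{1} + v_{8} = v_{10}  so sig = (2; 1)
  {0,9}:  v_{0} + v_{9} = v_{10} + v_{11}  so sig = (2; 1,1)
  {7,11}:  v_{7} + v_{11} = v_{1} + v_{3} + v_{6}  so sig = (2; 1,1,1)
  {9,11}:  v_{9} + v_{11} = v_{1} + v_{2} + v_{6}  so sig = (2; 1,1,1)
  {0,7}:  v_{0} + v_{7} = v_{1} + 2·v_{3} + v_{6} + v_{10}  so sig = (2; 1,1,1,2)
  {4,5}:  v_{4} + v_{5} = v_{1} + v_{2} + 2·v_{3} + v_{10}  so sig = (2; 1,1,1,2)
  {0,5}:  v_{0} + v_{5} = v_{1} + v_{2} + 2·v_{3}  so sig = (2; 1,1,2)
  {4,7}:  v_{4} + v_{7} = v_{1} + 2·v_{3} + v_{6} + 2·v_{10}  so sig = (2; 1,1,2,2)
  {4,9}:  v_{4} + v_{9} = 2·v_{10} + v_{11}  so sig = (2; 1,2)
  {5,6,10}:  v_{5} + v_{6} + v_{10} = 0  so sig = (3; —)
  {3,10,11}:  v_{3} + v_{10} + v_{11} = v_{0}  so sig = (3; 1)
  {5,8,11}:  v_{5} + v_{8} + v_{11} = v_{2} + v_{3}  so sig = (3; 1,1)
  {5,10,11}:  v_{5} + v_{10} + v_{11} = v_{1} + v_{2} + v_{3}  so sig = (3; 1,1,1)
  {2,4,6}:  v_{2} + v_{4} + v_{6} = v_{8} + v_{10} + 2·v_{11}  so sig = (3; 1,1,2)
  {0,2,6}:  v_{0} + v_{2} + v_{6} = v_{8} + 2·v_{11}  so sig = (3; 1,2)
  {3,4,11}:  v_{3} + v_{4} + v_{11} = 2·v_{0}  so sig = (3; 2)
  {1,2,3,6}:  v_{1} + v_{2} + v_{3} + v_{6} = v_{11}  so sig = (4; 1)
  {2,3,6,10}:  v_{2} + v_{3} + v_{6} + v_{10} = v_{8} + v_{11}  so sig = (4; 1,1)

Sorted signature multiset PRS(X):
{ (2; —) ×2,  (2; 1) ×2,  (2; 1,1),  (2; 1,1,1) ×2,  (2; 1,1,1,2) ×2,  (2; 1,1,2),  (2; 1,1,2,2),  (2; 1,2),  (3; —),  (3; 1),  (3; 1,1),  (3; 1,1,1),  (3; 1,1,2),  (3; 1,2),  (3; 2),  (4; 1),  (4; 1,1) }


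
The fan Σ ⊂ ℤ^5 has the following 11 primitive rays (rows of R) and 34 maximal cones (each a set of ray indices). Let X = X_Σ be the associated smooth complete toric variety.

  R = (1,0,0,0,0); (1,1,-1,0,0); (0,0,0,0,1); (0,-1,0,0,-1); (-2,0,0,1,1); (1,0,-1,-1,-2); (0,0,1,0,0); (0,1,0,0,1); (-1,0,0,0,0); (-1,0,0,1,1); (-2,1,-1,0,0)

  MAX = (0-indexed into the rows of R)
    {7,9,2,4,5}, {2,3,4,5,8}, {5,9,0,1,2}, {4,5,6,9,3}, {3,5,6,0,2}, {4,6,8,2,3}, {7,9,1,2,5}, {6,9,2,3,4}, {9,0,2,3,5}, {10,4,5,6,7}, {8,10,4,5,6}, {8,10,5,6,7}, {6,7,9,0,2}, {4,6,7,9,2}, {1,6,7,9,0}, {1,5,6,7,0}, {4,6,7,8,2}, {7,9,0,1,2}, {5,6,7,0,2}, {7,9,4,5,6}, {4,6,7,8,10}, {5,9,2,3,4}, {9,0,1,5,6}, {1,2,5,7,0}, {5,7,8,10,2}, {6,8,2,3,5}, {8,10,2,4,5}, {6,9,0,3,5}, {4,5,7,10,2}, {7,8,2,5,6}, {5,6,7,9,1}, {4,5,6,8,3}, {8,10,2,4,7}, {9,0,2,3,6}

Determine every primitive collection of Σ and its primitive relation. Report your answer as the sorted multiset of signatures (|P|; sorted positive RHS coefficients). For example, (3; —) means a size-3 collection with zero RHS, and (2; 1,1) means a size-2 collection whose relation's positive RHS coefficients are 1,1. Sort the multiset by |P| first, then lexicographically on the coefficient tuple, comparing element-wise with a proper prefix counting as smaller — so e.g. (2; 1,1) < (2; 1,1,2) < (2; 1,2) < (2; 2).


17 collections generate NE(X_Σ); each relation:

  P = {0,8}:  v_{0} + v_{8} = 0  →  sig = (2; —)
  P = {3,7}:  v_{3} + v_{7} = 0  →  sig = (2; —)
  P = {0,4}:  v_{0} + v_{4} = v_{9}  →  sig = (2; 1)
  P = {8,9}:  v_{8} + v_{9} = v_{4}  →  sig = (2; 1)
  P = {0,10}:  v_{0} + v_{10} = v_{4} + v_{5} + v_{7}  →  sig = (2; 1,1,1)
  P = {1,3}:  v_{1} + v_{3} = v_{0} + v_{5} + v_{9}  →  sig = (2; 1,1,1)
  P = {1,8}:  v_{1} + v_{8} = v_{5} + v_{7} + v_{9}  →  sig = (2; 1,1,1)
  P = {3,10}:  v_{3} + v_{10} = v_{4} + v_{5} + v_{8}  →  sig = (2; 1,1,1)
  P = {1,4}:  v_{1} + v_{4} = v_{5} + v_{7} + 2·v_{9}  →  sig = (2; 1,1,2)
  P = {9,10}:  v_{9} + v_{10} = 2·v_{4} + v_{5} + v_{7}  →  sig = (2; 1,1,2)
  P = {1,10}:  v_{1} + v_{10} = v_{4} + 2·v_{5} + 2·v_{7} + v_{9}  →  sig = (2; 1,1,2,2)
  P = {1,2,6}:  v_{1} + v_{2} + v_{6} = v_{0} + v_{7}  →  sig = (3; 1,1)
  P = {2,6,10}:  v_{2} + v_{6} + v_{10} = v_{7} + 2·v_{8}  →  sig = (3; 1,2)
  P = {2,5,6,9}:  v_{2} + v_{5} + v_{6} + v_{9} = 0  →  sig = (4; —)
  P = {0,5,7,9}:  v_{0} + v_{5} + v_{7} + v_{9} = v_{1}  →  sig = (4; 1)
  P = {2,4,5,6}:  v_{2} + v_{4} + v_{5} + v_{6} = v_{8}  →  sig = (4; 1)
  P = {4,5,7,8}:  v_{4} + v_{5} + v_{7} + v_{8} = v_{10}  →  sig = (4; 1)

so the primitive-relation signature multiset is
[(2; —), (2; —), (2; 1), (2; 1), (2; 1,1,1), (2; 1,1,1), (2; 1,1,1), (2; 1,1,1), (2; 1,1,2), (2; 1,1,2), (2; 1,1,2,2), (3; 1,1), (3; 1,2), (4; —), (4; 1), (4; 1), (4; 1)]


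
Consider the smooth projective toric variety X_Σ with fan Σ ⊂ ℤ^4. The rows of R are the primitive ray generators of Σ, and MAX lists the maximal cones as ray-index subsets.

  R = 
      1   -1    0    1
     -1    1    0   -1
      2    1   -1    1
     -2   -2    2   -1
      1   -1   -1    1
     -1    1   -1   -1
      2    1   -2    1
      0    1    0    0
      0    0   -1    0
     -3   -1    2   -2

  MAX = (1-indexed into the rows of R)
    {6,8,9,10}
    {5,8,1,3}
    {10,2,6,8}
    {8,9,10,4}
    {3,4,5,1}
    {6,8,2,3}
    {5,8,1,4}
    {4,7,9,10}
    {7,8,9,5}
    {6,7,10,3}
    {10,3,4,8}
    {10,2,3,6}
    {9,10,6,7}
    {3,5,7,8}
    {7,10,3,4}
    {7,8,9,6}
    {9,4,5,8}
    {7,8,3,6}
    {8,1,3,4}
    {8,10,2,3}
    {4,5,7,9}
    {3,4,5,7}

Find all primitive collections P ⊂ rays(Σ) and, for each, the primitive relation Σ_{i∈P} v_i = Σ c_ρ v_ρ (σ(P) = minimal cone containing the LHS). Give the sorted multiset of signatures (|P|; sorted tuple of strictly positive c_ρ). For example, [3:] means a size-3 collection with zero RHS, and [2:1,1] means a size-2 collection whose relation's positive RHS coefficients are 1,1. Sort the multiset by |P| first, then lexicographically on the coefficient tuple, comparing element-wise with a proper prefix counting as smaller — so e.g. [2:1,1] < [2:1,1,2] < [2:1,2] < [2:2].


Primitive collections (17):

  {1,2}:  v_{1} + v_{2} = 0 ; sig = [2:]
  {1,6}:  v_{1} + v_{6} = v_{9} ; sig = [2:1]
  {1,9}:  v_{1} + v_{9} = v_{5} ; sig = [2:1]
  {1,10}:  v_{1} + v_{10} = v_{4} ; sig = [2:1]
  {2,4}:  v_{2} + v_{4} = v_{10} ; sig = [2:1]
  {2,5}:  v_{2} + v_{5} = v_{9} ; sig = [2:1]
  {2,9}:  v_{2} + v_{9} = v_{6} ; sig = [2:1]
  {3,9}:  v_{3} + v_{9} = v_{7} ; sig = [2:1]
  {1,7}:  v_{1} + v_{7} = v_{3} + v_{5} ; sig = [2:1,1]
  {2,7}:  v_{2} + v_{7} = v_{3} + v_{6} ; sig = [2:1,1]
  {4,6}:  v_{4} + v_{6} = v_{9} + v_{10} ; sig = [2:1,1]
  {5,10}:  v_{5} + v_{10} = v_{4} + v_{9} ; sig = [2:1,1]
  {5,6}:  v_{5} + v_{6} = 2·v_{9} ; sig = [2:2]
  {4,7,8}:  v_{4} + v_{7} + v_{8} = 0 ; sig = [3:]
  {7,8,10}:  v_{7} + v_{8} + v_{10} = v_{2} ; sig = [3:1]
  {3,4,5,8}:  v_{3} + v_{4} + v_{5} + v_{8} = v_{1} ; sig = [4:1]
  {3,6,8,10}:  v_{3} + v_{6} + v_{8} + v_{10} = 2·v_{2} ; sig = [4:2]

so the primitive-relation signature multiset is
    |P|=2: 13 collections, coeffs (), (1), (1), (1), (1), (1), (1), (1), (1,1), (1,1), (1,1), (1,1), (2)
    |P|=3: 2 collections, coeffs (), (1)
    |P|=4: 2 collections, coeffs (1), (2)


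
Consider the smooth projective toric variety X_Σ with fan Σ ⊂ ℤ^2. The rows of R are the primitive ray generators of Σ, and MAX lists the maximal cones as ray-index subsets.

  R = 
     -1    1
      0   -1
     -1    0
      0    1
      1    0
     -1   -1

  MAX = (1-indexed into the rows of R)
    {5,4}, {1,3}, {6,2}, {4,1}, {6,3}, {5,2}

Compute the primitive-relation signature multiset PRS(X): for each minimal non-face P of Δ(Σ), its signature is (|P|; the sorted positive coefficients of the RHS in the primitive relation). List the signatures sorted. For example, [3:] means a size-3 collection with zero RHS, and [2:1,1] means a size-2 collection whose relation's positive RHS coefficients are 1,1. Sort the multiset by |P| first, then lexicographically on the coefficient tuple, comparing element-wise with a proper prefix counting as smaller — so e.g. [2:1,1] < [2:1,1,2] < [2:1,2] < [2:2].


Σ has 9 primitive collections:

  P = {2,4}:  v_{2} + v_{4} = 0 ; sig = [2:]
  P = {3,5}:  v_{3} + v_{5} = 0 ; sig = [2:]
  P = {1,2}:  v_{1} + v_{2} = v_{3} ; sig = [2:1]
  P = {1,5}:  v_{1} + v_{5} = v_{4} ; sig = [2:1]
  P = {2,3}:  v_{2} + v_{3} = v_{6} ; sig = [2:1]
  P = {3,4}:  v_{3} + v_{4} = v_{1} ; sig = [2:1]
  P = {4,6}:  v_{4} + v_{6} = v_{3} ; sig = [2:1]
  P = {5,6}:  v_{5} + v_{6} = v_{2} ; sig = [2:1]
  P = {1,6}:  v_{1} + v_{6} = 2·v_{3} ; sig = [2:2]

so the primitive-relation signature multiset is
{ [2:] ×2,  [2:1] ×6,  [2:2] }


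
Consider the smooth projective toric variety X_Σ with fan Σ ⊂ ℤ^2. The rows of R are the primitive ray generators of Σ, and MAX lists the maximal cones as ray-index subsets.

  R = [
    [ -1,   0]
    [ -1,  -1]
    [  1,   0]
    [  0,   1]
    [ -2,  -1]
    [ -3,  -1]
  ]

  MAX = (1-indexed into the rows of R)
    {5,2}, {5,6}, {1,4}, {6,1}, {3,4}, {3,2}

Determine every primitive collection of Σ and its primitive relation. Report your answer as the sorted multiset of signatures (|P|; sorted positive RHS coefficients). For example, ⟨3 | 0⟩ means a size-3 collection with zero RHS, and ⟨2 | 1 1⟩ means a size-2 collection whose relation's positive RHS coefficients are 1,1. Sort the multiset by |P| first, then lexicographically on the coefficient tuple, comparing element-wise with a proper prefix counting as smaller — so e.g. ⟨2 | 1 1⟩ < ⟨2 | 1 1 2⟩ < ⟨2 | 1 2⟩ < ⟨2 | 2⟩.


The 9 primitive collections of Σ (r=6, n=2):

  • {1,3}:  v_{1} + v_{3} = 0 — sig = ⟨2 | 0⟩
  • {1,2}:  v_{1} + v_{2} = v_{5} — sig = ⟨2 | 1⟩
  • {1,5}:  v_{1} + v_{5} = v_{6} — sig = ⟨2 | 1⟩
  • {2,4}:  v_{2} + v_{4} = v_{1} — sig = ⟨2 | 1⟩
  • {3,5}:  v_{3} + v_{5} = v_{2} — sig = ⟨2 | 1⟩
  • {3,6}:  v_{3} + v_{6} = v_{5} — sig = ⟨2 | 1⟩
  • {2,6}:  v_{2} + v_{6} = 2·v_{5} — sig = ⟨2 | 2⟩
  • {4,5}:  v_{4} + v_{5} = 2·v_{1} — sig = ⟨2 | 2⟩
  • {4,6}:  v_{4} + v_{6} = 3·v_{1} — sig = ⟨2 | 3⟩

Sorted signature multiset PRS(X):
    |P|=2: 9 collections, coeffs (), (1), (1), (1), (1), (1), (2), (2), (3)


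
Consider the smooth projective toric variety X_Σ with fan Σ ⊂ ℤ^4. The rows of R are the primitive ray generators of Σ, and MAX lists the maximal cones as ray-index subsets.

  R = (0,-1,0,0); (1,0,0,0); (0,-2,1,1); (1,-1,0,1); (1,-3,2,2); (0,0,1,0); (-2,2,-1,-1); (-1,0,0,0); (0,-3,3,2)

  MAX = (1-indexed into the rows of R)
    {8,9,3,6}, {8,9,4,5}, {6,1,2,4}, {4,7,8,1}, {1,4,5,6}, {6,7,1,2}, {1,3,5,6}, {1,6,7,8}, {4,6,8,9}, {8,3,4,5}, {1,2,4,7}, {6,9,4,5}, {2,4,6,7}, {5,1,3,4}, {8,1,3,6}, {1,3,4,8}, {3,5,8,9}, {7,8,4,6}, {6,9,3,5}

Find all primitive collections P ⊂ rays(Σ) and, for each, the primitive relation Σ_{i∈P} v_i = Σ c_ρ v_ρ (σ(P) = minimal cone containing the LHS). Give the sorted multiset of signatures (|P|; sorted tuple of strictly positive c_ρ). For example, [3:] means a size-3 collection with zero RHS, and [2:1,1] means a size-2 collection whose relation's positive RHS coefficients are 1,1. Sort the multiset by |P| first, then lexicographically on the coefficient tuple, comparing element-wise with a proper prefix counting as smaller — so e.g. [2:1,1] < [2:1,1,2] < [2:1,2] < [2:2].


The 14 primitive collections of Σ (r=9, n=4):

  {2,8}:  v_{2} + v_{8} = 0  ⇒ sig = [2:]
  {2,9}:  v_{2} + v_{9} = v_{5} + v_{6}  ⇒ sig = [2:1,1]
  {2,3}:  v_{2} + v_{3} = v_{1} + v_{4} + v_{6}  ⇒ sig = [2:1,1,1]
  {5,7}:  v_{5} + v_{7} = v_{4} + v_{6} + 2·v_{8}  ⇒ sig = [2:1,1,2]
  {1,9}:  v_{1} + v_{9} = 2·v_{3} + v_{6}  ⇒ sig = [2:1,2]
  {2,5}:  v_{2} + v_{5} = v_{1} + 2·v_{4} + 2·v_{6}  ⇒ sig = [2:1,2,2]
  {7,9}:  v_{7} + v_{9} = v_{4} + 2·v_{6} + 3·v_{8}  ⇒ sig = [2:1,2,3]
  {3,7}:  v_{3} + v_{7} = 2·v_{8}  ⇒ sig = [2:2]
  {3,4,6}:  v_{3} + v_{4} + v_{6} = v_{5}  ⇒ sig = [3:1]
  {5,6,8}:  v_{5} + v_{6} + v_{8} = v_{9}  ⇒ sig = [3:1]
  {3,4,9}:  v_{3} + v_{4} + v_{9} = 2·v_{5} + v_{8}  ⇒ sig = [3:1,2]
  {1,5,8}:  v_{1} + v_{5} + v_{8} = 2·v_{3}  ⇒ sig = [3:2]
  {1,4,6,7}:  v_{1} + v_{4} + v_{6} + v_{7} = v_{8}  ⇒ sig = [4:1]
  {1,4,6,8}:  v_{1} + v_{4} + v_{6} + v_{8} = v_{3}  ⇒ sig = [4:1]

Sorted signature multiset PRS(X):
{ [2:],  [2:1,1],  [2:1,1,1],  [2:1,1,2],  [2:1,2],  [2:1,2,2],  [2:1,2,3],  [2:2],  [3:1] ×2,  [3:1,2],  [3:2],  [4:1] ×2 }


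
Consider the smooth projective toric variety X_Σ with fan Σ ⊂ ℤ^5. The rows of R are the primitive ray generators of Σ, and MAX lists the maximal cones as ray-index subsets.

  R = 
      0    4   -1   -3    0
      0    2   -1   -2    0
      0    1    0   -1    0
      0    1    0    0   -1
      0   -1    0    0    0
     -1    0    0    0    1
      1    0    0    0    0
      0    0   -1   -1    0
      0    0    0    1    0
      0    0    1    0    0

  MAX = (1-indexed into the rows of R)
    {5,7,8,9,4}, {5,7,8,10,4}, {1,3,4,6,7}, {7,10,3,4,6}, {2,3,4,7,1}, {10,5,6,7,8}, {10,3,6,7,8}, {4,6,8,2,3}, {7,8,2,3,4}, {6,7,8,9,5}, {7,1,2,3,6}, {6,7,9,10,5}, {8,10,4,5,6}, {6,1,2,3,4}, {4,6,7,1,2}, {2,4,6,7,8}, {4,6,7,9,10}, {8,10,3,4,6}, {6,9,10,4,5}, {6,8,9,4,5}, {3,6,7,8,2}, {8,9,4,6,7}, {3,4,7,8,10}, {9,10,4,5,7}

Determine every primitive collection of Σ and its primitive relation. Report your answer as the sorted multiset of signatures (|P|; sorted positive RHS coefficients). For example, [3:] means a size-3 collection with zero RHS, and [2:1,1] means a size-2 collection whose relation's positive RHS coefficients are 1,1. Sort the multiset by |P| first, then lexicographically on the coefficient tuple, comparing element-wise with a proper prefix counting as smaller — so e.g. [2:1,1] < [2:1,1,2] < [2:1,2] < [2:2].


14 collections generate NE(X_Σ); each relation:

  P = {1,5}:  v_{1} + v_{5} = v_{2} + v_{3} — sig = [2:1,1]
  P = {2,5}:  v_{2} + v_{5} = v_{3} + v_{8} — sig = [2:1,1]
  P = {3,5}:  v_{3} + v_{5} = v_{8} + v_{10} — sig = [2:1,1]
  P = {3,9}:  v_{3} + v_{9} = v_{4} + v_{6} + v_{7} — sig = [2:1,1,1]
  P = {1,10}:  v_{1} + v_{10} = 3·v_{3} + v_{4} + v_{6} + v_{7} — sig = [2:1,1,1,3]
  P = {1,9}:  v_{1} + v_{9} = v_{2} + 2·v_{4} + 2·v_{6} + 2·v_{7} — sig = [2:1,2,2,2]
  P = {2,9}:  v_{2} + v_{9} = 2·v_{4} + 2·v_{6} + 2·v_{7} + v_{8} — sig = [2:1,2,2,2]
  P = {1,8}:  v_{1} + v_{8} = 2·v_{2} — sig = [2:2]
  P = {2,10}:  v_{2} + v_{10} = 2·v_{3} — sig = [2:2]
  P = {8,9,10}:  v_{8} + v_{9} + v_{10} = 0 — sig = [3:]
  P = {4,5,6,7}:  v_{4} + v_{5} + v_{6} + v_{7} = 0 — sig = [4:]
  P = {2,3,4,6,7}:  v_{2} + v_{3} + v_{4} + v_{6} + v_{7} = v_{1} — sig = [5:1]
  P = {3,4,6,7,8}:  v_{3} + v_{4} + v_{6} + v_{7} + v_{8} = v_{2} — sig = [5:1]
  P = {4,6,7,8,10}:  v_{4} + v_{6} + v_{7} + v_{8} + v_{10} = v_{3} — sig = [5:1]

Hence PRS(X_Σ) =
    [2:1,1]
    [2:1,1]
    [2:1,1]
    [2:1,1,1]
    [2:1,1,1,3]
    [2:1,2,2,2]
    [2:1,2,2,2]
    [2:2]
    [2:2]
    [3:]
    [4:]
    [5:1]
    [5:1]
    [5:1]


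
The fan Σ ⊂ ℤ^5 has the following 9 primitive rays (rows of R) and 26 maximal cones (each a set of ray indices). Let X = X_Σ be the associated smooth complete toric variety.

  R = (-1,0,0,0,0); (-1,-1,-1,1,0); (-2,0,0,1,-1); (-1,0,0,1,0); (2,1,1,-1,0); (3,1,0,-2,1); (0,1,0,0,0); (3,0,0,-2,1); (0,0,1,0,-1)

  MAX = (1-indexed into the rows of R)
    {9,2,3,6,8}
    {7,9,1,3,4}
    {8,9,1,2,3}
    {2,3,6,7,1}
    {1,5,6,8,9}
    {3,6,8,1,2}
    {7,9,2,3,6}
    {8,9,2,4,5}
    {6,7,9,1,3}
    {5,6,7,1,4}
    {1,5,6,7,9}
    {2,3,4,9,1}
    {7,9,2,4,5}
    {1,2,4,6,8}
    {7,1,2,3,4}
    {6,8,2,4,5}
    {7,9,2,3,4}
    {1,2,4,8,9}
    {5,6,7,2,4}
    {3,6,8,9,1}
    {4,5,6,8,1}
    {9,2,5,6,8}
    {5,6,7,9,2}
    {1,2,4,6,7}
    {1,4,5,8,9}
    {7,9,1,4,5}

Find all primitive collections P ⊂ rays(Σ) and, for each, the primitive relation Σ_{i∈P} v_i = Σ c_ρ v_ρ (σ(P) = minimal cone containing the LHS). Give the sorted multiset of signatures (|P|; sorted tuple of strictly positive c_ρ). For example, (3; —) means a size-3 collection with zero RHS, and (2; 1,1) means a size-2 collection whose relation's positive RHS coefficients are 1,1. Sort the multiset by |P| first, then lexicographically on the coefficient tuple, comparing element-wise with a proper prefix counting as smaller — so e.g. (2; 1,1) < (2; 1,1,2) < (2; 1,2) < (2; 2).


8 minimal non-faces of Δ(Σ) (on 9 rays):

  • {7,8}:  v_{7} + v_{8} = v_{6}  ⟹  sig = (2; 1)
  • {3,5}:  v_{3} + v_{5} = v_{7} + v_{9}  ⟹  sig = (2; 1,1)
  • {1,2,5}:  v_{1} + v_{2} + v_{5} = 0  ⟹  sig = (3; —)
  • {3,4,8}:  v_{3} + v_{4} + v_{8} = 0  ⟹  sig = (3; —)
  • {3,4,6}:  v_{3} + v_{4} + v_{6} = v_{7}  ⟹  sig = (3; 1)
  • {4,6,9}:  v_{4} + v_{6} + v_{9} = v_{5}  ⟹  sig = (3; 1)
  • {1,2,7,9}:  v_{1} + v_{2} + v_{7} + v_{9} = v_{3}  ⟹  sig = (4; 1)
  • {1,2,6,9}:  v_{1} + v_{2} + v_{6} + v_{9} = v_{3} + v_{8}  ⟹  sig = (4; 1,1)

Sorted signature multiset PRS(X):
[(2; 1), (2; 1,1), (3; —), (3; —), (3; 1), (3; 1), (4; 1), (4; 1,1)]


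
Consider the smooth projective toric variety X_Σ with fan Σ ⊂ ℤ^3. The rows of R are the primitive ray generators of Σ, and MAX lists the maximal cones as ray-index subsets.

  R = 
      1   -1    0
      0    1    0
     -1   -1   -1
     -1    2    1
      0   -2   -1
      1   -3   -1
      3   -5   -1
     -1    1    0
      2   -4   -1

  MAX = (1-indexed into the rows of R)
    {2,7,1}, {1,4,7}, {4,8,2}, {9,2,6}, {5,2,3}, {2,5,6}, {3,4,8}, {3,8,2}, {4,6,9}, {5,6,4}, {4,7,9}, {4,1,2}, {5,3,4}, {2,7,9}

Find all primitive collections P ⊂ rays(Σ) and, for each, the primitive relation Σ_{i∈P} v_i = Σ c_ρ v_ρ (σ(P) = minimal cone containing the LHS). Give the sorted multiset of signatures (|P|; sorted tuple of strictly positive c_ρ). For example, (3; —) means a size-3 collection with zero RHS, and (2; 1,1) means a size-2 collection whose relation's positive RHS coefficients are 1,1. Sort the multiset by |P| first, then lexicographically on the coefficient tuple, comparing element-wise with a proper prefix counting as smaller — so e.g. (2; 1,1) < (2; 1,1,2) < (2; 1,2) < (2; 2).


Σ has 20 primitive collections:

  P={1,8}:  v_{1} + v_{8} = 0  so sig = (2; —)
  P={1,3}:  v_{1} + v_{3} = v_{5}  so sig = (2; 1)
  P={1,5}:  v_{1} + v_{5} = v_{6}  so sig = (2; 1)
  P={1,6}:  v_{1} + v_{6} = v_{9}  so sig = (2; 1)
  P={1,9}:  v_{1} + v_{9} = v_{7}  so sig = (2; 1)
  P={5,8}:  v_{5} + v_{8} = v_{3}  so sig = (2; 1)
  P={6,8}:  v_{6} + v_{8} = v_{5}  so sig = (2; 1)
  P={7,8}:  v_{7} + v_{8} = v_{9}  so sig = (2; 1)
  P={8,9}:  v_{8} + v_{9} = v_{6}  so sig = (2; 1)
  P={3,9}:  v_{3} + v_{9} = v_{5} + v_{6}  so sig = (2; 1,1)
  P={5,7}:  v_{5} + v_{7} = v_{6} + v_{9}  so sig = (2; 1,1)
  P={3,6}:  v_{3} + v_{6} = 2·v_{5}  so sig = (2; 2)
  P={3,7}:  v_{3} + v_{7} = 2·v_{6}  so sig = (2; 2)
  P={5,9}:  v_{5} + v_{9} = 2·v_{6}  so sig = (2; 2)
  P={6,7}:  v_{6} + v_{7} = 2·v_{9}  so sig = (2; 2)
  P={2,4,6}:  v_{2} + v_{4} + v_{6} = 0  so sig = (3; —)
  P={2,4,5}:  v_{2} + v_{4} + v_{5} = v_{8}  so sig = (3; 1)
  P={2,4,9}:  v_{2} + v_{4} + v_{9} = v_{1}  so sig = (3; 1)
  P={2,3,4}:  v_{2} + v_{3} + v_{4} = 2·v_{8}  so sig = (3; 2)
  P={2,4,7}:  v_{2} + v_{4} + v_{7} = 2·v_{1}  so sig = (3; 2)

Sorted signature multiset PRS(X):
{ (2; —),  (2; 1) ×8,  (2; 1,1) ×2,  (2; 2) ×4,  (3; —),  (3; 1) ×2,  (3; 2) ×2 }


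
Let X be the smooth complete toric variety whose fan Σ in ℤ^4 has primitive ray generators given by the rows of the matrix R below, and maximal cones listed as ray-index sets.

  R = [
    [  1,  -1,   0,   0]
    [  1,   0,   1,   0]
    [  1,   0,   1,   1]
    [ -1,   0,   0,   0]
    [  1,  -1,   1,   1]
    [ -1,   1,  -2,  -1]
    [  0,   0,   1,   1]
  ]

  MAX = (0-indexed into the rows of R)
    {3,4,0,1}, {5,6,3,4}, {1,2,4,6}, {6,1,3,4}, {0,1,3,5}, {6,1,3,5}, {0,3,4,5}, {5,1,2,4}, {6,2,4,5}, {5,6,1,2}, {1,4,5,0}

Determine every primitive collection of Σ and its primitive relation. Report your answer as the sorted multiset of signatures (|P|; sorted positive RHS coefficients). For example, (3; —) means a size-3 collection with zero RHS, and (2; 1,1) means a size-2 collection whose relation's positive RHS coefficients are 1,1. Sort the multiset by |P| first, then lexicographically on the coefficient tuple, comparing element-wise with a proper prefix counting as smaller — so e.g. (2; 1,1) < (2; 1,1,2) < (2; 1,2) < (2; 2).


5 collections generate NE(X_Σ); each relation:

  P = {0,6}:  v_{0} + v_{6} = v_{4}  →  sig = (2; 1)
  P = {2,3}:  v_{2} + v_{3} = v_{6}  →  sig = (2; 1)
  P = {0,2}:  v_{0} + v_{2} = v_{1} + 2·v_{4} + v_{5}  →  sig = (2; 1,1,2)
  P = {1,3,4,5}:  v_{1} + v_{3} + v_{4} + v_{5} = 0  →  sig = (4; —)
  P = {1,4,5,6}:  v_{1} + v_{4} + v_{5} + v_{6} = v_{2}  →  sig = (4; 1)

Signatures (|P|; sorted positive RHS coefficients), sorted:
    (2; 1)
    (2; 1)
    (2; 1,1,2)
    (4; —)
    (4; 1)


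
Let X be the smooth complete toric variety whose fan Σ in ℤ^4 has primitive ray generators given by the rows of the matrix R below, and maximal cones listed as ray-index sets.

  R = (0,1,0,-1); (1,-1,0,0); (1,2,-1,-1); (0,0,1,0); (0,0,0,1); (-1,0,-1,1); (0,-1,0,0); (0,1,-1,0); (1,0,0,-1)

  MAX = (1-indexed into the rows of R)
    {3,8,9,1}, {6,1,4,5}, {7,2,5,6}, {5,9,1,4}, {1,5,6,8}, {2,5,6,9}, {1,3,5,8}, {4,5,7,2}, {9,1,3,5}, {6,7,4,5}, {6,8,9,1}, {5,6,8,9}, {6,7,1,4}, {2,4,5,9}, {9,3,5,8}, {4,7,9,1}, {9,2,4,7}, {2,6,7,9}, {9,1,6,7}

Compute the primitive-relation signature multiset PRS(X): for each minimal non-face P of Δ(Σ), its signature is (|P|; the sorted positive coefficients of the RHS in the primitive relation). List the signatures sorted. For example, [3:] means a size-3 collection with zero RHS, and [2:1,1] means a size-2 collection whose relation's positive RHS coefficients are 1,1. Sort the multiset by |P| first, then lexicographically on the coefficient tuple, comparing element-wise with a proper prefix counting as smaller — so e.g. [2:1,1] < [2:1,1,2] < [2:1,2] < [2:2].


|primitive collections| = 14. Relations:

  {1,2}:  v_{1} + v_{2} = v_{9} ; sig = [2:1]
  {3,7}:  v_{3} + v_{7} = v_{8} + v_{9} ; sig = [2:1,1]
  {4,8}:  v_{4} + v_{8} = v_{1} + v_{5} ; sig = [2:1,1]
  {7,8}:  v_{7} + v_{8} = v_{6} + v_{9} ; sig = [2:1,1]
  {2,3}:  v_{2} + v_{3} = v_{5} + v_{8} + 2·v_{9} ; sig = [2:1,1,2]
  {2,8}:  v_{2} + v_{8} = v_{5} + v_{6} + 2·v_{9} ; sig = [2:1,1,2]
  {3,4}:  v_{3} + v_{4} = 2·v_{1} + 2·v_{5} + v_{9} ; sig = [2:1,2,2]
  {3,6}:  v_{3} + v_{6} = 2·v_{8} ; sig = [2:2]
  {1,5,7}:  v_{1} + v_{5} + v_{7} = 0 ; sig = [3:]
  {4,6,9}:  v_{4} + v_{6} + v_{9} = 0 ; sig = [3:]
  {5,7,9}:  v_{5} + v_{7} + v_{9} = v_{2} ; sig = [3:1]
  {2,4,6}:  v_{2} + v_{4} + v_{6} = v_{5} + v_{7} ; sig = [3:1,1]
  {1,5,6,9}:  v_{1} + v_{5} + v_{6} + v_{9} = v_{8} ; sig = [4:1]
  {1,5,8,9}:  v_{1} + v_{5} + v_{8} + v_{9} = v_{3} ; sig = [4:1]

Sorted signature multiset PRS(X):
    |P|=2: 8 collections, coeffs (1), (1,1), (1,1), (1,1), (1,1,2), (1,1,2), (1,2,2), (2)
    |P|=3: 4 collections, coeffs (), (), (1), (1,1)
    |P|=4: 2 collections, coeffs (1), (1)


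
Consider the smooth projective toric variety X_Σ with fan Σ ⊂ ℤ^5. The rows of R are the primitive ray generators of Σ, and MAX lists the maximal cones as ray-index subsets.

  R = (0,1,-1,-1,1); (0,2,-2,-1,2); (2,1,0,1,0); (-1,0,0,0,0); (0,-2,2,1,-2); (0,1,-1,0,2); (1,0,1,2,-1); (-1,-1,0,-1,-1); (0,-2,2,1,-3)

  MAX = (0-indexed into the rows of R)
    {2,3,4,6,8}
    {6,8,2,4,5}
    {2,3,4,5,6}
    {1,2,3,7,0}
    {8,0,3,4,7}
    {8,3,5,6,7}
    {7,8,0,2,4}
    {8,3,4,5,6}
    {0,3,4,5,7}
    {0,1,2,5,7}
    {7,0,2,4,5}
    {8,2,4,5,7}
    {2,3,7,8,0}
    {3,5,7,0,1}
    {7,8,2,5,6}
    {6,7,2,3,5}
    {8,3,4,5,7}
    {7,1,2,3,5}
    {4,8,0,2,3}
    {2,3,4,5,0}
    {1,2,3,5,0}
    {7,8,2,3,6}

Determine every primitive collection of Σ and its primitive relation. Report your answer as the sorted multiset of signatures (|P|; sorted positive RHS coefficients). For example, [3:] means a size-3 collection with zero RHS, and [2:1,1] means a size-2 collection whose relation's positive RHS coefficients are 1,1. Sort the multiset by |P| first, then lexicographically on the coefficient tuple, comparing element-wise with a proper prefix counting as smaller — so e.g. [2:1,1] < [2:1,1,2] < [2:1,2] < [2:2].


Primitive collections (9):

  • {1,4}:  v_{1} + v_{4} = 0  ⟹  sig = [2:]
  • {0,6}:  v_{0} + v_{6} = v_{2} + v_{3}  ⟹  sig = [2:1,1]
  • {1,8}:  v_{1} + v_{8} = v_{2} + v_{3} + v_{7}  ⟹  sig = [2:1,1,1]
  • {1,6}:  v_{1} + v_{6} = 2·v_{2} + 2·v_{3} + v_{5} + v_{7}  ⟹  sig = [2:1,1,2,2]
  • {0,5,8}:  v_{0} + v_{5} + v_{8} = 0  ⟹  sig = [3:]
  • {4,6,7}:  v_{4} + v_{6} + v_{7} = v_{5} + 2·v_{8}  ⟹  sig = [3:1,2]
  • {2,3,4,7}:  v_{2} + v_{3} + v_{4} + v_{7} = v_{8}  ⟹  sig = [4:1]
  • {2,3,5,8}:  v_{2} + v_{3} + v_{5} + v_{8} = v_{6}  ⟹  sig = [4:1]
  • {0,2,3,5,7}:  v_{0} + v_{2} + v_{3} + v_{5} + v_{7} = v_{1}  ⟹  sig = [5:1]

Hence PRS(X_Σ) =
[[2:], [2:1,1], [2:1,1,1], [2:1,1,2,2], [3:], [3:1,2], [4:1], [4:1], [5:1]]


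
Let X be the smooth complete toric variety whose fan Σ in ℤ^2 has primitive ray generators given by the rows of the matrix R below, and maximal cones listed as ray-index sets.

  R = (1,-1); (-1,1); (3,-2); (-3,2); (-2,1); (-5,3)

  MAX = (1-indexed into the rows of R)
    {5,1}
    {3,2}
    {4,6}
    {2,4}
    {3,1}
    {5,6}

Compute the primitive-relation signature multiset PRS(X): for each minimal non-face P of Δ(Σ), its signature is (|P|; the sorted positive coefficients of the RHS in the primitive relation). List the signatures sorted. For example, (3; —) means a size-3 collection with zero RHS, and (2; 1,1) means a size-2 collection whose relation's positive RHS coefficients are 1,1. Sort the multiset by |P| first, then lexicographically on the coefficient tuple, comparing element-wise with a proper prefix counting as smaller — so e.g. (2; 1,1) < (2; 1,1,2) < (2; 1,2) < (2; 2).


Minimal non-faces — 9 found among 6 rays, 6 max cones:

  {1,2}:  v_{1} + v_{2} = 0 — sig = (2; —)
  {3,4}:  v_{3} + v_{4} = 0 — sig = (2; —)
  {1,4}:  v_{1} + v_{4} = v_{5} — sig = (2; 1)
  {2,5}:  v_{2} + v_{5} = v_{4} — sig = (2; 1)
  {3,5}:  v_{3} + v_{5} = v_{1} — sig = (2; 1)
  {3,6}:  v_{3} + v_{6} = v_{5} — sig = (2; 1)
  {4,5}:  v_{4} + v_{5} = v_{6} — sig = (2; 1)
  {1,6}:  v_{1} + v_{6} = 2·v_{5} — sig = (2; 2)
  {2,6}:  v_{2} + v_{6} = 2·v_{4} — sig = (2; 2)

Hence PRS(X_Σ) =
    (2; —)
    (2; —)
    (2; 1)
    (2; 1)
    (2; 1)
    (2; 1)
    (2; 1)
    (2; 2)
    (2; 2)


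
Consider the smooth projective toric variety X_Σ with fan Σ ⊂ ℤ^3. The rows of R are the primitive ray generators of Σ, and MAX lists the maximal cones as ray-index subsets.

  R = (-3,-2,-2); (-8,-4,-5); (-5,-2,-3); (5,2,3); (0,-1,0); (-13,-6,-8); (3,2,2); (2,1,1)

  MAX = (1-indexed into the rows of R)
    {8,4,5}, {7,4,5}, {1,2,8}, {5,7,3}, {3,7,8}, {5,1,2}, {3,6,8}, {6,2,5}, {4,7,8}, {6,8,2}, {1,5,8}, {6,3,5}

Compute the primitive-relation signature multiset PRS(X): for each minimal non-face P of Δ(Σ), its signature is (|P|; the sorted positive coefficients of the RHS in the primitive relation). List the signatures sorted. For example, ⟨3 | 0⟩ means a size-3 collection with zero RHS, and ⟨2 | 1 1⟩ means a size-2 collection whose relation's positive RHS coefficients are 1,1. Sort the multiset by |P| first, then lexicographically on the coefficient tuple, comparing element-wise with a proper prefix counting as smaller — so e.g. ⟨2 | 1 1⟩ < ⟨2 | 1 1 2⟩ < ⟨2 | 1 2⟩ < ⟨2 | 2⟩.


|primitive collections| = 14. Relations:

  • {1,7}:  v_{1} + v_{7} = 0  ⇒ sig = ⟨2 | 0⟩
  • {3,4}:  v_{3} + v_{4} = 0  ⇒ sig = ⟨2 | 0⟩
  • {1,3}:  v_{1} + v_{3} = v_{2}  ⇒ sig = ⟨2 | 1⟩
  • {2,3}:  v_{2} + v_{3} = v_{6}  ⇒ sig = ⟨2 | 1⟩
  • {2,4}:  v_{2} + v_{4} = v_{1}  ⇒ sig = ⟨2 | 1⟩
  • {2,7}:  v_{2} + v_{7} = v_{3}  ⇒ sig = ⟨2 | 1⟩
  • {4,6}:  v_{4} + v_{6} = v_{2}  ⇒ sig = ⟨2 | 1⟩
  • {1,4}:  v_{1} + v_{4} = v_{5} + v_{8}  ⇒ sig = ⟨2 | 1 1⟩
  • {1,6}:  v_{1} + v_{6} = 2·v_{2}  ⇒ sig = ⟨2 | 2⟩
  • {6,7}:  v_{6} + v_{7} = 2·v_{3}  ⇒ sig = ⟨2 | 2⟩
  • {3,5,8}:  v_{3} + v_{5} + v_{8} = v_{1}  ⇒ sig = ⟨3 | 1⟩
  • {5,7,8}:  v_{5} + v_{7} + v_{8} = v_{4}  ⇒ sig = ⟨3 | 1⟩
  • {5,6,8}:  v_{5} + v_{6} + v_{8} = v_{1} + v_{2}  ⇒ sig = ⟨3 | 1 1⟩
  • {2,5,8}:  v_{2} + v_{5} + v_{8} = 2·v_{1}  ⇒ sig = ⟨3 | 2⟩

Hence PRS(X_Σ) =
    ⟨2 | 0⟩
    ⟨2 | 0⟩
    ⟨2 | 1⟩
    ⟨2 | 1⟩
    ⟨2 | 1⟩
    ⟨2 | 1⟩
    ⟨2 | 1⟩
    ⟨2 | 1 1⟩
    ⟨2 | 2⟩
    ⟨2 | 2⟩
    ⟨3 | 1⟩
    ⟨3 | 1⟩
    ⟨3 | 1 1⟩
    ⟨3 | 2⟩


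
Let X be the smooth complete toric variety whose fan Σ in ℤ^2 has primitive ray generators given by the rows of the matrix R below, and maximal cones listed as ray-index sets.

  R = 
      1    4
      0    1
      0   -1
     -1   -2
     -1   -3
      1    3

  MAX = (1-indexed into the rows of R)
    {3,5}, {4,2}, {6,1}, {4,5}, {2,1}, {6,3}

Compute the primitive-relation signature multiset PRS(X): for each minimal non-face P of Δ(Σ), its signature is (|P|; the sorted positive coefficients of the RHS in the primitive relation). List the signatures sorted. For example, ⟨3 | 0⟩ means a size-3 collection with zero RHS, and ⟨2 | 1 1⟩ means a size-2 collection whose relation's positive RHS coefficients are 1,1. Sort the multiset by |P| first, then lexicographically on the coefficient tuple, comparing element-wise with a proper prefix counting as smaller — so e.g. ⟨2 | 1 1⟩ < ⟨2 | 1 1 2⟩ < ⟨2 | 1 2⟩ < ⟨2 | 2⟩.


Minimal non-faces — 9 found among 6 rays, 6 max cones:

  • {2,3}:  v_{2} + v_{3} = 0 ; sig = ⟨2 | 0⟩
  • {5,6}:  v_{5} + v_{6} = 0 ; sig = ⟨2 | 0⟩
  • {1,3}:  v_{1} + v_{3} = v_{6} ; sig = ⟨2 | 1⟩
  • {1,5}:  v_{1} + v_{5} = v_{2} ; sig = ⟨2 | 1⟩
  • {2,5}:  v_{2} + v_{5} = v_{4} ; sig = ⟨2 | 1⟩
  • {2,6}:  v_{2} + v_{6} = v_{1} ; sig = ⟨2 | 1⟩
  • {3,4}:  v_{3} + v_{4} = v_{5} ; sig = ⟨2 | 1⟩
  • {4,6}:  v_{4} + v_{6} = v_{2} ; sig = ⟨2 | 1⟩
  • {1,4}:  v_{1} + v_{4} = 2·v_{2} ; sig = ⟨2 | 2⟩

Sorted signature multiset PRS(X):
    |P|=2: 9 collections, coeffs (), (), (1), (1), (1), (1), (1), (1), (2)
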